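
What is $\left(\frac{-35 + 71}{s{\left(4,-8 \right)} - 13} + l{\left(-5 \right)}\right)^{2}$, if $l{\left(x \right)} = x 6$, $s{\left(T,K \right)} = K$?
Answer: $\frac{49284}{49} \approx 1005.8$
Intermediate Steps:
$l{\left(x \right)} = 6 x$
$\left(\frac{-35 + 71}{s{\left(4,-8 \right)} - 13} + l{\left(-5 \right)}\right)^{2} = \left(\frac{-35 + 71}{-8 - 13} + 6 \left(-5\right)\right)^{2} = \left(\frac{36}{-21} - 30\right)^{2} = \left(36 \left(- \frac{1}{21}\right) - 30\right)^{2} = \left(- \frac{12}{7} - 30\right)^{2} = \left(- \frac{222}{7}\right)^{2} = \frac{49284}{49}$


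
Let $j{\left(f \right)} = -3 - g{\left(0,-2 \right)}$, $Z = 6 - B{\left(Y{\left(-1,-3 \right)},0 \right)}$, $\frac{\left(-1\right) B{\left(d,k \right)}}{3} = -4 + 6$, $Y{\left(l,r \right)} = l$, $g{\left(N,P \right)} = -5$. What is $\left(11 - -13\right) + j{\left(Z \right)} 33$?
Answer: $90$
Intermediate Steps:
$B{\left(d,k \right)} = -6$ ($B{\left(d,k \right)} = - 3 \left(-4 + 6\right) = \left(-3\right) 2 = -6$)
$Z = 12$ ($Z = 6 - -6 = 6 + 6 = 12$)
$j{\left(f \right)} = 2$ ($j{\left(f \right)} = -3 - -5 = -3 + 5 = 2$)
$\left(11 - -13\right) + j{\left(Z \right)} 33 = \left(11 - -13\right) + 2 \cdot 33 = \left(11 + 13\right) + 66 = 24 + 66 = 90$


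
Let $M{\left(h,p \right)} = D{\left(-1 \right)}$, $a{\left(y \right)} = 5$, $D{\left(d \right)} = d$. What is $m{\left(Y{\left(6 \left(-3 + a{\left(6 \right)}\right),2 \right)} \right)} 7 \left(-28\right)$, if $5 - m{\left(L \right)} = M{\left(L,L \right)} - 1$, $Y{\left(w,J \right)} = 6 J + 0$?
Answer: $-1372$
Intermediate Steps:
$M{\left(h,p \right)} = -1$
$Y{\left(w,J \right)} = 6 J$
$m{\left(L \right)} = 7$ ($m{\left(L \right)} = 5 - \left(-1 - 1\right) = 5 - -2 = 5 + 2 = 7$)
$m{\left(Y{\left(6 \left(-3 + a{\left(6 \right)}\right),2 \right)} \right)} 7 \left(-28\right) = 7 \cdot 7 \left(-28\right) = 49 \left(-28\right) = -1372$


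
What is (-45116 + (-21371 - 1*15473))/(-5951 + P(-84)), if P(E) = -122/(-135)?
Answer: 11064600/803263 ≈ 13.775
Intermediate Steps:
P(E) = 122/135 (P(E) = -122*(-1/135) = 122/135)
(-45116 + (-21371 - 1*15473))/(-5951 + P(-84)) = (-45116 + (-21371 - 1*15473))/(-5951 + 122/135) = (-45116 + (-21371 - 15473))/(-803263/135) = (-45116 - 36844)*(-135/803263) = -81960*(-135/803263) = 11064600/803263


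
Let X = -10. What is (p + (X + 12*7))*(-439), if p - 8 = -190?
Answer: 47412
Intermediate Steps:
p = -182 (p = 8 - 190 = -182)
(p + (X + 12*7))*(-439) = (-182 + (-10 + 12*7))*(-439) = (-182 + (-10 + 84))*(-439) = (-182 + 74)*(-439) = -108*(-439) = 47412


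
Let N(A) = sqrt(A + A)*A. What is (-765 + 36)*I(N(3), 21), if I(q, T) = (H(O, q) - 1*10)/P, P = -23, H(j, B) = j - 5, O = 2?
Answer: -9477/23 ≈ -412.04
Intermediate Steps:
H(j, B) = -5 + j
N(A) = sqrt(2)*A**(3/2) (N(A) = sqrt(2*A)*A = (sqrt(2)*sqrt(A))*A = sqrt(2)*A**(3/2))
I(q, T) = 13/23 (I(q, T) = ((-5 + 2) - 1*10)/(-23) = (-3 - 10)*(-1/23) = -13*(-1/23) = 13/23)
(-765 + 36)*I(N(3), 21) = (-765 + 36)*(13/23) = -729*13/23 = -9477/23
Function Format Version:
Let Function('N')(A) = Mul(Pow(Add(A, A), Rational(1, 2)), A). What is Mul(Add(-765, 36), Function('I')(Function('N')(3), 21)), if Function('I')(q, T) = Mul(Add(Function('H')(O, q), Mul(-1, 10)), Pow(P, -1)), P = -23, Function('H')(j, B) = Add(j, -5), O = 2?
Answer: Rational(-9477, 23) ≈ -412.04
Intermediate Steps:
Function('H')(j, B) = Add(-5, j)
Function('N')(A) = Mul(Pow(2, Rational(1, 2)), Pow(A, Rational(3, 2))) (Function('N')(A) = Mul(Pow(Mul(2, A), Rational(1, 2)), A) = Mul(Mul(Pow(2, Rational(1, 2)), Pow(A, Rational(1, 2))), A) = Mul(Pow(2, Rational(1, 2)), Pow(A, Rational(3, 2))))
Function('I')(q, T) = Rational(13, 23) (Function('I')(q, T) = Mul(Add(Add(-5, 2), Mul(-1, 10)), Pow(-23, -1)) = Mul(Add(-3, -10), Rational(-1, 23)) = Mul(-13, Rational(-1, 23)) = Rational(13, 23))
Mul(Add(-765, 36), Function('I')(Function('N')(3), 21)) = Mul(Add(-765, 36), Rational(13, 23)) = Mul(-729, Rational(13, 23)) = Rational(-9477, 23)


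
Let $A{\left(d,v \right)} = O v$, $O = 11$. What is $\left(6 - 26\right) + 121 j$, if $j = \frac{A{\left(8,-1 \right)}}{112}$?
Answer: $- \frac{3571}{112} \approx -31.884$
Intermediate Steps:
$A{\left(d,v \right)} = 11 v$
$j = - \frac{11}{112}$ ($j = \frac{11 \left(-1\right)}{112} = \left(-11\right) \frac{1}{112} = - \frac{11}{112} \approx -0.098214$)
$\left(6 - 26\right) + 121 j = \left(6 - 26\right) + 121 \left(- \frac{11}{112}\right) = -20 - \frac{1331}{112} = - \frac{3571}{112}$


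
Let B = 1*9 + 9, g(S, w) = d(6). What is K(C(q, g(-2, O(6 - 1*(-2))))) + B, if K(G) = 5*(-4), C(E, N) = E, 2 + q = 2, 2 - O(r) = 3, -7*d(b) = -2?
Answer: -2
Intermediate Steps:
d(b) = 2/7 (d(b) = -1/7*(-2) = 2/7)
O(r) = -1 (O(r) = 2 - 1*3 = 2 - 3 = -1)
g(S, w) = 2/7
q = 0 (q = -2 + 2 = 0)
B = 18 (B = 9 + 9 = 18)
K(G) = -20
K(C(q, g(-2, O(6 - 1*(-2))))) + B = -20 + 18 = -2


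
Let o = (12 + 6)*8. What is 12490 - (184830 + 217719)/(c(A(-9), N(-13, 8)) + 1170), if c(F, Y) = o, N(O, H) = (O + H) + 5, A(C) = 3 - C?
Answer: 5336437/438 ≈ 12184.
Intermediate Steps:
N(O, H) = 5 + H + O (N(O, H) = (H + O) + 5 = 5 + H + O)
o = 144 (o = 18*8 = 144)
c(F, Y) = 144
12490 - (184830 + 217719)/(c(A(-9), N(-13, 8)) + 1170) = 12490 - (184830 + 217719)/(144 + 1170) = 12490 - 402549/1314 = 12490 - 1*134183/438 = 12490 - 134183/438 = 5336437/438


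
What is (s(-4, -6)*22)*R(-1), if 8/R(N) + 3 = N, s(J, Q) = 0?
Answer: 0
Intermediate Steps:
R(N) = 8/(-3 + N)
(s(-4, -6)*22)*R(-1) = (0*22)*(8/(-3 - 1)) = 0*(8/(-4)) = 0*(8*(-¼)) = 0*(-2) = 0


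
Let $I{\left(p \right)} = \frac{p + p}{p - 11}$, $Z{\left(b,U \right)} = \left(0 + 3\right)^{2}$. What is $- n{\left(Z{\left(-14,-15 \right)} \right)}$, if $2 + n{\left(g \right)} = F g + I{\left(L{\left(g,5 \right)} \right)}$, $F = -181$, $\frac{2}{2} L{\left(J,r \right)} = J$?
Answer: $1640$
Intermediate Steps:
$Z{\left(b,U \right)} = 9$ ($Z{\left(b,U \right)} = 3^{2} = 9$)
$L{\left(J,r \right)} = J$
$I{\left(p \right)} = \frac{2 p}{-11 + p}$
$n{\left(g \right)} = -2 - 181 g + \frac{2 g}{-11 + g}$ ($n{\left(g \right)} = -2 - \left(181 g - \frac{2 g}{-11 + g}\right) = -2 - 181 g + \frac{2 g}{-11 + g}$)
$- n{\left(Z{\left(-14,-15 \right)} \right)} = - \frac{22 - 181 \cdot 9^{2} + 1991 \cdot 9}{-11 + 9} = - \frac{22 - 14661 + 17919}{-2} = - \frac{\left(-1\right) \left(22 - 14661 + 17919\right)}{2} = - \frac{\left(-1\right) 3280}{2} = \left(-1\right) \left(-1640\right) = 1640$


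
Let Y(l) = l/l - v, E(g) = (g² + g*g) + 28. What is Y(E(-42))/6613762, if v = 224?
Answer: -223/6613762 ≈ -3.3718e-5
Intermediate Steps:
E(g) = 28 + 2*g² (E(g) = (g² + g²) + 28 = 2*g² + 28 = 28 + 2*g²)
Y(l) = -223 (Y(l) = l/l - 1*224 = 1 - 224 = -223)
Y(E(-42))/6613762 = -223/6613762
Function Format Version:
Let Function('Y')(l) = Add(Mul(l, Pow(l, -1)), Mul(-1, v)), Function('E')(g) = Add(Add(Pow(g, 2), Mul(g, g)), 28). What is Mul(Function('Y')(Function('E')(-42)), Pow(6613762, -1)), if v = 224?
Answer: Rational(-223, 6613762) ≈ -3.3718e-5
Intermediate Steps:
Function('E')(g) = Add(28, Mul(2, Pow(g, 2))) (Function('E')(g) = Add(Add(Pow(g, 2), Pow(g, 2)), 28) = Add(Mul(2, Pow(g, 2)), 28) = Add(28, Mul(2, Pow(g, 2))))
Function('Y')(l) = -223 (Function('Y')(l) = Add(Mul(l, Pow(l, -1)), Mul(-1, 224)) = Add(1, -224) = -223)
Mul(Function('Y')(Function('E')(-42)), Pow(6613762, -1)) = Mul(-223, Pow(6613762, -1)) = Mul(-223, Rational(1, 6613762)) = Rational(-223, 6613762)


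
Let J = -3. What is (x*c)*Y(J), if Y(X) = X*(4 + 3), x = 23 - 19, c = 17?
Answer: -1428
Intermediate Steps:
x = 4
Y(X) = 7*X (Y(X) = X*7 = 7*X)
(x*c)*Y(J) = (4*17)*(7*(-3)) = 68*(-21) = -1428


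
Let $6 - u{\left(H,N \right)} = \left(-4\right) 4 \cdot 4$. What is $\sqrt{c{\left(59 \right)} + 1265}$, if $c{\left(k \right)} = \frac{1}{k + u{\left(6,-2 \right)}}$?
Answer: $\frac{\sqrt{21050994}}{129} \approx 35.567$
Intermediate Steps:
$u{\left(H,N \right)} = 70$ ($u{\left(H,N \right)} = 6 - \left(-4\right) 4 \cdot 4 = 6 - \left(-16\right) 4 = 6 - -64 = 6 + 64 = 70$)
$c{\left(k \right)} = \frac{1}{70 + k}$ ($c{\left(k \right)} = \frac{1}{k + 70} = \frac{1}{70 + k}$)
$\sqrt{c{\left(59 \right)} + 1265} = \sqrt{\frac{1}{70 + 59} + 1265} = \sqrt{\frac{1}{129} + 1265} = \sqrt{\frac{163186}{129}} = \frac{\sqrt{21050994}}{129}$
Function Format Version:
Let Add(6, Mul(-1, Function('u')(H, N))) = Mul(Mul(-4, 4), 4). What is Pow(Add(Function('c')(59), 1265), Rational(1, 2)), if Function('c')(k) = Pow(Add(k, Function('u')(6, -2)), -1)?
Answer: Mul(Rational(1, 129), Pow(21050994, Rational(1, 2))) ≈ 35.567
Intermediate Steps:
Function('u')(H, N) = 70 (Function('u')(H, N) = Add(6, Mul(-1, Mul(Mul(-4, 4), 4))) = Add(6, Mul(-1, Mul(-16, 4))) = Add(6, Mul(-1, -64)) = Add(6, 64) = 70)
Function('c')(k) = Pow(Add(70, k), -1) (Function('c')(k) = Pow(Add(k, 70), -1) = Pow(Add(70, k), -1))
Pow(Add(Function('c')(59), 1265), Rational(1, 2)) = Pow(Add(Pow(Add(70, 59), -1), 1265), Rational(1, 2)) = Pow(Add(Pow(129, -1), 1265), Rational(1, 2)) = Pow(Add(Rational(1, 129), 1265), Rational(1, 2)) = Pow(Rational(163186, 129), Rational(1, 2)) = Mul(Rational(1, 129), Pow(21050994, Rational(1, 2)))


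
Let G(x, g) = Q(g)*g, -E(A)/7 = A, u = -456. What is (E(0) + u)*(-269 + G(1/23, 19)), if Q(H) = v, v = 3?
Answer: 96672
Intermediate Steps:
Q(H) = 3
E(A) = -7*A
G(x, g) = 3*g
(E(0) + u)*(-269 + G(1/23, 19)) = (-7*0 - 456)*(-269 + 3*19) = (0 - 456)*(-269 + 57) = -456*(-212) = 96672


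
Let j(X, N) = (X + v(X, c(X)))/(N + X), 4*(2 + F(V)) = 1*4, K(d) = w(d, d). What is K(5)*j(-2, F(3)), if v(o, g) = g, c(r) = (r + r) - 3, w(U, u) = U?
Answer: 15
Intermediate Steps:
K(d) = d
F(V) = -1 (F(V) = -2 + (1*4)/4 = -2 + (¼)*4 = -2 + 1 = -1)
c(r) = -3 + 2*r (c(r) = 2*r - 3 = -3 + 2*r)
j(X, N) = (-3 + 3*X)/(N + X) (j(X, N) = (X + (-3 + 2*X))/(N + X) = (-3 + 3*X)/(N + X))
K(5)*j(-2, F(3)) = 5*(3*(-1 - 2)/(-1 - 2)) = 5*(3*(-3)/(-3)) = 5*(3*(-⅓)*(-3)) = 5*3 = 15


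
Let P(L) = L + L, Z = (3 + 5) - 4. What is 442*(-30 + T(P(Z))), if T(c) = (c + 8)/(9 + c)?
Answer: -12844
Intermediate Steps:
Z = 4 (Z = 8 - 4 = 4)
P(L) = 2*L
T(c) = (8 + c)/(9 + c)
442*(-30 + T(P(Z))) = 442*(-30 + (8 + 2*4)/(9 + 2*4)) = 442*(-30 + (8 + 8)/(9 + 8)) = 442*(-30 + 16/17) = 442*(-494/17) = -12844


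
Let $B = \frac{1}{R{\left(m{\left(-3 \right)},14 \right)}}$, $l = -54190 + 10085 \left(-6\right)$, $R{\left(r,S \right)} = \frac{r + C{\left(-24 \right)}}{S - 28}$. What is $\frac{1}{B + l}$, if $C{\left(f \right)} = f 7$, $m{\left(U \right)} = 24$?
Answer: $- \frac{72}{8258393} \approx -8.7184 \cdot 10^{-6}$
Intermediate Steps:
$C{\left(f \right)} = 7 f$
$R{\left(r,S \right)} = \frac{-168 + r}{-28 + S}$ ($R{\left(r,S \right)} = \frac{r + 7 \left(-24\right)}{S - 28} = \frac{r - 168}{-28 + S} = \frac{-168 + r}{-28 + S}$)
$l = -114700$ ($l = -54190 - 60510 = -114700$)
$B = \frac{7}{72}$ ($B = \frac{1}{\frac{1}{-28 + 14} \left(-168 + 24\right)} = \frac{1}{\frac{1}{-14} \left(-144\right)} = \frac{1}{\left(- \frac{1}{14}\right) \left(-144\right)} = \frac{1}{\frac{72}{7}} = \frac{7}{72} \approx 0.097222$)
$\frac{1}{B + l} = \frac{1}{\frac{7}{72} - 114700} = \frac{1}{- \frac{8258393}{72}} = - \frac{72}{8258393}$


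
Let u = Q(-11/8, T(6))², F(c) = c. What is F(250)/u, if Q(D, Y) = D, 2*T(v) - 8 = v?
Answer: 16000/121 ≈ 132.23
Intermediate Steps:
T(v) = 4 + v/2
u = 121/64 (u = (-11/8)² = 121/64 ≈ 1.8906)
F(250)/u = 250/(121/64) = 250*(64/121) = 16000/121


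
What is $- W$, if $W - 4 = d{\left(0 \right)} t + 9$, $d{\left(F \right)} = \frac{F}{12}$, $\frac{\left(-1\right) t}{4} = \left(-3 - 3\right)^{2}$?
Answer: $-13$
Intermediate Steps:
$t = -144$ ($t = - 4 \left(-3 - 3\right)^{2} = - 4 \left(-6\right)^{2} = \left(-4\right) 36 = -144$)
$d{\left(F \right)} = \frac{F}{12}$ ($d{\left(F \right)} = F \frac{1}{12} = \frac{F}{12}$)
$W = 13$ ($W = 4 + \left(\frac{1}{12} \cdot 0 \left(-144\right) + 9\right) = 4 + \left(0 \left(-144\right) + 9\right) = 4 + \left(0 + 9\right) = 4 + 9 = 13$)
$- W = \left(-1\right) 13 = -13$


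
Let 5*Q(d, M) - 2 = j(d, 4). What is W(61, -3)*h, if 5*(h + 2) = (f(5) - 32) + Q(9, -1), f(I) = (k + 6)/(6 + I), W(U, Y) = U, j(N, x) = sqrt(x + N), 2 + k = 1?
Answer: -138043/275 + 61*sqrt(13)/25 ≈ -493.18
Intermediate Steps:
k = -1 (k = -2 + 1 = -1)
j(N, x) = sqrt(N + x)
Q(d, M) = 2/5 + sqrt(4 + d)/5 (Q(d, M) = 2/5 + sqrt(d + 4)/5 = 2/5 + sqrt(4 + d)/5)
f(I) = 5/(6 + I) (f(I) = (-1 + 6)/(6 + I) = 5/(6 + I))
h = -2263/275 + sqrt(13)/25 (h = -2 + ((5/(6 + 5) - 32) + (2/5 + sqrt(4 + 9)/5))/5 = -2 + ((5/11 - 32) + (2/5 + sqrt(13)/5))/5 = -2 + (-347/11 + (2/5 + sqrt(13)/5))/5 = -2 + (-1713/55 + sqrt(13)/5)/5 = -2 + (-1713/275 + sqrt(13)/25) = -2263/275 + sqrt(13)/25 ≈ -8.0849)
W(61, -3)*h = 61*(-2263/275 + sqrt(13)/25) = -138043/275 + 61*sqrt(13)/25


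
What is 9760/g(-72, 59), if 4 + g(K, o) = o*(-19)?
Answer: -1952/225 ≈ -8.6756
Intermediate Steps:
g(K, o) = -4 - 19*o (g(K, o) = -4 + o*(-19) = -4 - 19*o)
9760/g(-72, 59) = 9760/(-4 - 19*59) = 9760/(-4 - 1121) = 9760/(-1125) = 9760*(-1/1125) = -1952/225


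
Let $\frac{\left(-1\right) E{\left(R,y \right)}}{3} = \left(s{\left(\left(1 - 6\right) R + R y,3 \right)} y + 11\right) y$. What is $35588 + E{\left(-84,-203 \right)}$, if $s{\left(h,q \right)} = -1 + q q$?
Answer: $-946729$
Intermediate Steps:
$s{\left(h,q \right)} = -1 + q^{2}$
$E{\left(R,y \right)} = - 3 y \left(11 + 8 y\right)$ ($E{\left(R,y \right)} = - 3 \left(\left(-1 + 3^{2}\right) y + 11\right) y = - 3 \left(\left(-1 + 9\right) y + 11\right) y = - 3 \left(8 y + 11\right) y = - 3 \left(11 + 8 y\right) y = - 3 y \left(11 + 8 y\right)$)
$35588 + E{\left(-84,-203 \right)} = 35588 - - 609 \left(11 + 8 \left(-203\right)\right) = 35588 - - 609 \left(11 - 1624\right) = 35588 - \left(-609\right) \left(-1613\right) = 35588 - 982317 = -946729$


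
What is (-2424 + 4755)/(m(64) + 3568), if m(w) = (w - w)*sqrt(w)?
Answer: 2331/3568 ≈ 0.65331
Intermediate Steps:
m(w) = 0 (m(w) = 0*sqrt(w) = 0)
(-2424 + 4755)/(m(64) + 3568) = (-2424 + 4755)/(0 + 3568) = 2331/3568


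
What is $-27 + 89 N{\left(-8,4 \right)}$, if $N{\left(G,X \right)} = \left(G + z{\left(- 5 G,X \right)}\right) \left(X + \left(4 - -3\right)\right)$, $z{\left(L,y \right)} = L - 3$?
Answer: $28364$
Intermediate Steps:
$z{\left(L,y \right)} = -3 + L$
$N{\left(G,X \right)} = \left(-3 - 4 G\right) \left(7 + X\right)$ ($N{\left(G,X \right)} = \left(G - \left(3 + 5 G\right)\right) \left(X + \left(4 - -3\right)\right) = \left(-3 - 4 G\right) \left(X + \left(4 + 3\right)\right) = \left(-3 - 4 G\right) \left(X + 7\right) = \left(-3 - 4 G\right) \left(7 + X\right)$)
$-27 + 89 N{\left(-8,4 \right)} = -27 + 89 \left(-21 - -224 - 32 - 4 \left(3 + 5 \left(-8\right)\right)\right) = -27 + 89 \left(-21 + 224 - 32 - 4 \left(3 - 40\right)\right) = -27 + 89 \left(-21 + 224 - 32 - 4 \left(-37\right)\right) = -27 + 89 \left(-21 + 224 - 32 + 148\right) = -27 + 89 \cdot 319 = -27 + 28391 = 28364$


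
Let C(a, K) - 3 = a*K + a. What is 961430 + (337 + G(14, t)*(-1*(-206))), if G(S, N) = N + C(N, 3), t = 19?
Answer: 981955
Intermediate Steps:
C(a, K) = 3 + a + K*a (C(a, K) = 3 + (a*K + a) = 3 + (K*a + a) = 3 + (a + K*a) = 3 + a + K*a)
G(S, N) = 3 + 5*N (G(S, N) = N + (3 + N + 3*N) = N + (3 + 4*N) = 3 + 5*N)
961430 + (337 + G(14, t)*(-1*(-206))) = 961430 + (337 + (3 + 5*19)*(-1*(-206))) = 961430 + (337 + (3 + 95)*206) = 961430 + (337 + 98*206) = 961430 + (337 + 20188) = 961430 + 20525 = 981955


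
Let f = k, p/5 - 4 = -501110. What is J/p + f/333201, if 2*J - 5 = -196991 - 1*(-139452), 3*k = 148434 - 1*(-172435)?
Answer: 832702485071/2504535304590 ≈ 0.33248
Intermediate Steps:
p = -2505530 (p = 20 + 5*(-501110) = 20 - 2505550 = -2505530)
k = 320869/3 (k = (148434 - 1*(-172435))/3 = (148434 + 172435)/3 = (⅓)*320869 = 320869/3 ≈ 1.0696e+5)
f = 320869/3 ≈ 1.0696e+5
J = -28767 (J = 5/2 + (-196991 - 1*(-139452))/2 = 5/2 + (-196991 + 139452)/2 = 5/2 + (½)*(-57539) = 5/2 - 57539/2 = -28767)
J/p + f/333201 = -28767/(-2505530) + (320869/3)/333201 = -28767*(-1/2505530) + (320869/3)*(1/333201) = 28767/2505530 + 320869/999603 = 832702485071/2504535304590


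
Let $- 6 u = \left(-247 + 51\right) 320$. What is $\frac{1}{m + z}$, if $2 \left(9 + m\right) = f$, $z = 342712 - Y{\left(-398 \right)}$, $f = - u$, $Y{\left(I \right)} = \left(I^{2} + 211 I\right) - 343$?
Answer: $\frac{3}{790180} \approx 3.7966 \cdot 10^{-6}$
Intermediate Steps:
$Y{\left(I \right)} = -343 + I^{2} + 211 I$
$u = \frac{31360}{3}$ ($u = - \frac{\left(-247 + 51\right) 320}{6} = - \frac{\left(-196\right) 320}{6} = \left(- \frac{1}{6}\right) \left(-62720\right) = \frac{31360}{3} \approx 10453.0$)
$f = - \frac{31360}{3}$ ($f = \left(-1\right) \frac{31360}{3} = - \frac{31360}{3} \approx -10453.0$)
$z = 268629$ ($z = 342712 - \left(-343 + \left(-398\right)^{2} + 211 \left(-398\right)\right) = 342712 - \left(-343 + 158404 - 83978\right) = 342712 - 74083 = 268629$)
$m = - \frac{15707}{3}$ ($m = -9 + \frac{1}{2} \left(- \frac{31360}{3}\right) = -9 - \frac{15680}{3} = - \frac{15707}{3} \approx -5235.7$)
$\frac{1}{m + z} = \frac{1}{- \frac{15707}{3} + 268629} = \frac{1}{\frac{790180}{3}} = \frac{3}{790180}$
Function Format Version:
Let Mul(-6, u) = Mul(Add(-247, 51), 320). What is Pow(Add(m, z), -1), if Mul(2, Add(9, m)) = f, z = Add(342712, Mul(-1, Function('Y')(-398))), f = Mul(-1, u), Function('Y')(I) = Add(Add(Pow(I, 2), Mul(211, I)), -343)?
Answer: Rational(3, 790180) ≈ 3.7966e-6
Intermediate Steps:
Function('Y')(I) = Add(-343, Pow(I, 2), Mul(211, I))
u = Rational(31360, 3) (u = Mul(Rational(-1, 6), Mul(Add(-247, 51), 320)) = Mul(Rational(-1, 6), Mul(-196, 320)) = Mul(Rational(-1, 6), -62720) = Rational(31360, 3) ≈ 10453.)
f = Rational(-31360, 3) (f = Mul(-1, Rational(31360, 3)) = Rational(-31360, 3) ≈ -10453.)
z = 268629 (z = Add(342712, Mul(-1, Add(-343, Pow(-398, 2), Mul(211, -398)))) = Add(342712, Mul(-1, Add(-343, 158404, -83978))) = Add(342712, Mul(-1, 74083)) = Add(342712, -74083) = 268629)
m = Rational(-15707, 3) (m = Add(-9, Mul(Rational(1, 2), Rational(-31360, 3))) = Add(-9, Rational(-15680, 3)) = Rational(-15707, 3) ≈ -5235.7)
Pow(Add(m, z), -1) = Pow(Add(Rational(-15707, 3), 268629), -1) = Pow(Rational(790180, 3), -1) = Rational(3, 790180)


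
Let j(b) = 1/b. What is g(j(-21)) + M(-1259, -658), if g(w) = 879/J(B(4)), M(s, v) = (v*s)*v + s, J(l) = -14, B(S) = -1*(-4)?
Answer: -7631441969/14 ≈ -5.4510e+8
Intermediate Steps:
B(S) = 4
M(s, v) = s + s*v² (M(s, v) = (s*v)*v + s = s*v² + s = s + s*v²)
g(w) = -879/14 (g(w) = 879/(-14) = 879*(-1/14) = -879/14)
g(j(-21)) + M(-1259, -658) = -879/14 - 1259*(1 + (-658)²) = -879/14 - 1259*(1 + 432964) = -879/14 - 1259*432965 = -879/14 - 545102935 = -7631441969/14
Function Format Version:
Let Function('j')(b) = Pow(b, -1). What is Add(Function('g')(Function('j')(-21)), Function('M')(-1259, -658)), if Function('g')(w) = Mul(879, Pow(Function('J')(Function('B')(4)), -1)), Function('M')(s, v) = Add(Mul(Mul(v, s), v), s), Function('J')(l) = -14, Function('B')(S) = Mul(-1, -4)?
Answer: Rational(-7631441969, 14) ≈ -5.4510e+8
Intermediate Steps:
Function('B')(S) = 4
Function('M')(s, v) = Add(s, Mul(s, Pow(v, 2))) (Function('M')(s, v) = Add(Mul(Mul(s, v), v), s) = Add(Mul(s, Pow(v, 2)), s) = Add(s, Mul(s, Pow(v, 2))))
Function('g')(w) = Rational(-879, 14) (Function('g')(w) = Mul(879, Pow(-14, -1)) = Mul(879, Rational(-1, 14)) = Rational(-879, 14))
Add(Function('g')(Function('j')(-21)), Function('M')(-1259, -658)) = Add(Rational(-879, 14), Mul(-1259, Add(1, Pow(-658, 2)))) = Add(Rational(-879, 14), Mul(-1259, Add(1, 432964))) = Add(Rational(-879, 14), Mul(-1259, 432965)) = Add(Rational(-879, 14), -545102935) = Rational(-7631441969, 14)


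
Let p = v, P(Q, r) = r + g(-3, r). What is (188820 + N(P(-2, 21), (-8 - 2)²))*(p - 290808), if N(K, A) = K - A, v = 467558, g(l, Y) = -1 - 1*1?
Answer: 33359618250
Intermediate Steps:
g(l, Y) = -2 (g(l, Y) = -1 - 1 = -2)
P(Q, r) = -2 + r (P(Q, r) = r - 2 = -2 + r)
p = 467558
(188820 + N(P(-2, 21), (-8 - 2)²))*(p - 290808) = (188820 + ((-2 + 21) - (-8 - 2)²))*(467558 - 290808) = (188820 + (19 - 1*(-10)²))*176750 = (188820 + (19 - 1*100))*176750 = (188820 + (19 - 100))*176750 = (188820 - 81)*176750 = 188739*176750 = 33359618250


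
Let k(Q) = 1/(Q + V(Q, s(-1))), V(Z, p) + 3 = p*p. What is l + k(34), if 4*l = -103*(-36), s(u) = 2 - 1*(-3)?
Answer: 51913/56 ≈ 927.02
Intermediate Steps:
s(u) = 5 (s(u) = 2 + 3 = 5)
V(Z, p) = -3 + p² (V(Z, p) = -3 + p*p = -3 + p²)
l = 927 (l = (-103*(-36))/4 = (¼)*3708 = 927)
k(Q) = 1/(22 + Q) (k(Q) = 1/(Q + (-3 + 5²)) = 1/(Q + (-3 + 25)) = 1/(Q + 22) = 1/(22 + Q))
l + k(34) = 927 + 1/(22 + 34) = 927 + 1/56 = 51913/56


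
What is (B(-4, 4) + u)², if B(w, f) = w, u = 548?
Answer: 295936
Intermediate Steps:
(B(-4, 4) + u)² = (-4 + 548)² = 544² = 295936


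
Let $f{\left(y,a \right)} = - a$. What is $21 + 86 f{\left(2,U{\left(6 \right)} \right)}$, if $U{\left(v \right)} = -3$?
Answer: $279$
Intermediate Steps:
$21 + 86 f{\left(2,U{\left(6 \right)} \right)} = 21 + 86 \left(\left(-1\right) \left(-3\right)\right) = 21 + 86 \cdot 3 = 21 + 258 = 279$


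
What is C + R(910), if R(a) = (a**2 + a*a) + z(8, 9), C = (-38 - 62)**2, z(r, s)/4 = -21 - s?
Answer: 1666080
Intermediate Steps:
z(r, s) = -84 - 4*s (z(r, s) = 4*(-21 - s) = -84 - 4*s)
C = 10000 (C = (-100)**2 = 10000)
R(a) = -120 + 2*a**2 (R(a) = (a**2 + a*a) + (-84 - 4*9) = (a**2 + a**2) + (-84 - 36) = 2*a**2 - 120 = -120 + 2*a**2)
C + R(910) = 10000 + (-120 + 2*910**2) = 10000 + (-120 + 2*828100) = 10000 + (-120 + 1656200) = 10000 + 1656080 = 1666080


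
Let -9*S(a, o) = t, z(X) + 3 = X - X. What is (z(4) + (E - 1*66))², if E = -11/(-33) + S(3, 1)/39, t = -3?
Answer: 64529089/13689 ≈ 4713.9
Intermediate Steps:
z(X) = -3 (z(X) = -3 + (X - X) = -3 + 0 = -3)
S(a, o) = ⅓ (S(a, o) = -⅑*(-3) = ⅓)
E = 40/117 (E = -11/(-33) + (⅓)/39 = -11*(-1/33) + (⅓)*(1/39) = ⅓ + 1/117 = 40/117 ≈ 0.34188)
(z(4) + (E - 1*66))² = (-3 + (40/117 - 1*66))² = (-3 + (40/117 - 66))² = (-3 - 7682/117)² = (-8033/117)² = 64529089/13689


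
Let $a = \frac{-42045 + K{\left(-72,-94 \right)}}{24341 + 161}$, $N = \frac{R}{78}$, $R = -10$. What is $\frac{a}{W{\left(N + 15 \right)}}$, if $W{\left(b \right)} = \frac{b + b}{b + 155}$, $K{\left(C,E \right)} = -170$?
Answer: $- \frac{55934875}{5684464} \approx -9.84$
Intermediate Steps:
$N = - \frac{5}{39}$ ($N = - \frac{10}{78} = \left(-10\right) \frac{1}{78} = - \frac{5}{39} \approx -0.12821$)
$W{\left(b \right)} = \frac{2 b}{155 + b}$
$a = - \frac{42215}{24502}$ ($a = \frac{-42045 - 170}{24341 + 161} = - \frac{42215}{24502} \approx -1.7229$)
$\frac{a}{W{\left(N + 15 \right)}} = - \frac{42215}{24502 \frac{2 \left(- \frac{5}{39} + 15\right)}{155 + \left(- \frac{5}{39} + 15\right)}} = - \frac{42215}{24502 \cdot 2 \cdot \frac{580}{39} \frac{1}{155 + \frac{580}{39}}} = - \frac{42215}{24502 \cdot 2 \cdot \frac{580}{39} \frac{1}{\frac{6625}{39}}} = - \frac{42215}{24502 \cdot 2 \cdot \frac{580}{39} \cdot \frac{39}{6625}} = - \frac{42215}{24502 \cdot \frac{232}{1325}} = \left(- \frac{42215}{24502}\right) \frac{1325}{232} = - \frac{55934875}{5684464}$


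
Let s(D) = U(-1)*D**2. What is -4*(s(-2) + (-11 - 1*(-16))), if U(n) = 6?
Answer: -116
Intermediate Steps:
s(D) = 6*D**2
-4*(s(-2) + (-11 - 1*(-16))) = -4*(6*(-2)**2 + (-11 - 1*(-16))) = -4*(6*4 + (-11 + 16)) = -4*(24 + 5) = -4*29 = -116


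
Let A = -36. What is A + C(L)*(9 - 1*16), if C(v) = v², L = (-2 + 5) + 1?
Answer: -148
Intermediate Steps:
L = 4 (L = 3 + 1 = 4)
A + C(L)*(9 - 1*16) = -36 + 4²*(9 - 1*16) = -36 + 16*(9 - 16) = -36 + 16*(-7) = -36 - 112 = -148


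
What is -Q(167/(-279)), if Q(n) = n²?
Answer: -27889/77841 ≈ -0.35828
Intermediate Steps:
-Q(167/(-279)) = -(167/(-279))² = -(167*(-1/279))² = -(-167/279)² = -1*27889/77841 = -27889/77841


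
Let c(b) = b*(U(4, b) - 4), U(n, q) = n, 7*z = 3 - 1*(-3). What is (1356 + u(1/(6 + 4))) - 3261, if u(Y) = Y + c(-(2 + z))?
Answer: -19049/10 ≈ -1904.9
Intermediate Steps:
z = 6/7 (z = (3 - 1*(-3))/7 = (3 + 3)/7 = (⅐)*6 = 6/7 ≈ 0.85714)
c(b) = 0 (c(b) = b*(4 - 4) = b*0 = 0)
u(Y) = Y (u(Y) = Y + 0 = Y)
(1356 + u(1/(6 + 4))) - 3261 = (1356 + 1/(6 + 4)) - 3261 = (1356 + 1/10) - 3261 = (1356 + ⅒) - 3261 = 13561/10 - 3261 = -19049/10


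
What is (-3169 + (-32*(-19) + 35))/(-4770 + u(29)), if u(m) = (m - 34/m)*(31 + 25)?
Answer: 12209/15523 ≈ 0.78651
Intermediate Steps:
u(m) = -1904/m + 56*m (u(m) = (m - 34/m)*56 = -1904/m + 56*m)
(-3169 + (-32*(-19) + 35))/(-4770 + u(29)) = (-3169 + (-32*(-19) + 35))/(-4770 + (-1904/29 + 56*29)) = (-3169 + (608 + 35))/(-4770 + (-1904*1/29 + 1624)) = (-3169 + 643)/(-4770 + (-1904/29 + 1624)) = -2526/(-4770 + 45192/29) = -2526/(-93138/29) = -2526*(-29/93138) = 12209/15523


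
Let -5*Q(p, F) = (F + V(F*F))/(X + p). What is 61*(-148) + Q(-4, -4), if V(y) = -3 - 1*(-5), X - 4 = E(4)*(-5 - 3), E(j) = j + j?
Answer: -1444481/160 ≈ -9028.0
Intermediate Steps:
E(j) = 2*j
X = -60 (X = 4 + (2*4)*(-5 - 3) = 4 + 8*(-8) = 4 - 64 = -60)
V(y) = 2 (V(y) = -3 + 5 = 2)
Q(p, F) = -(2 + F)/(5*(-60 + p)) (Q(p, F) = -(F + 2)/(5*(-60 + p)) = -(2 + F)/(5*(-60 + p)))
61*(-148) + Q(-4, -4) = 61*(-148) + (-2 - 1*(-4))/(5*(-60 - 4)) = -9028 + (⅕)*(-2 + 4)/(-64) = -9028 + (⅕)*(-1/64)*2 = -9028 - 1/160 = -1444481/160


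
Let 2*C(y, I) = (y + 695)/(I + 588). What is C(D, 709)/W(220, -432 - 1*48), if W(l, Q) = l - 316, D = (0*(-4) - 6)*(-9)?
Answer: -749/249024 ≈ -0.0030077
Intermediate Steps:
D = 54 (D = (0 - 6)*(-9) = -6*(-9) = 54)
W(l, Q) = -316 + l
C(y, I) = (695 + y)/(2*(588 + I)) (C(y, I) = ((y + 695)/(I + 588))/2 = ((695 + y)/(588 + I))/2 = (695 + y)/(2*(588 + I)))
C(D, 709)/W(220, -432 - 1*48) = ((695 + 54)/(2*(588 + 709)))/(-316 + 220) = ((½)*749/1297)/(-96) = ((½)*(1/1297)*749)*(-1/96) = (749/2594)*(-1/96) = -749/249024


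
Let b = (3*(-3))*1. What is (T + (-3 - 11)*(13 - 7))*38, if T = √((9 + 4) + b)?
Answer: -3116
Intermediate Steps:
b = -9 (b = -9*1 = -9)
T = 2 (T = √((9 + 4) - 9) = √(13 - 9) = √4 = 2)
(T + (-3 - 11)*(13 - 7))*38 = (2 + (-3 - 11)*(13 - 7))*38 = (2 - 14*6)*38 = (2 - 84)*38 = -82*38 = -3116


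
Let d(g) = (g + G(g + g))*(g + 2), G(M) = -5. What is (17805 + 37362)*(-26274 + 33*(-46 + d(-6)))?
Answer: -1453098780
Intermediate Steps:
d(g) = (-5 + g)*(2 + g) (d(g) = (g - 5)*(g + 2) = (-5 + g)*(2 + g))
(17805 + 37362)*(-26274 + 33*(-46 + d(-6))) = (17805 + 37362)*(-26274 + 33*(-46 + (-10 + (-6)² - 3*(-6)))) = 55167*(-26274 + 33*(-46 + (-10 + 36 + 18))) = 55167*(-26274 + 33*(-46 + 44)) = 55167*(-26274 + 33*(-2)) = 55167*(-26274 - 66) = 55167*(-26340) = -1453098780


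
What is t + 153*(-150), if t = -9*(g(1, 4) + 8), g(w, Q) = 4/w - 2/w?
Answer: -23040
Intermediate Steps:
g(w, Q) = 2/w
t = -90 (t = -9*(2/1 + 8) = -9*(2*1 + 8) = -9*(2 + 8) = -9*10 = -90)
t + 153*(-150) = -90 + 153*(-150) = -90 - 22950 = -23040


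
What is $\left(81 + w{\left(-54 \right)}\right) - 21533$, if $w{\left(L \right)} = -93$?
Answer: $-21545$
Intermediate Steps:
$\left(81 + w{\left(-54 \right)}\right) - 21533 = \left(81 - 93\right) - 21533 = -12 - 21533 = -21545$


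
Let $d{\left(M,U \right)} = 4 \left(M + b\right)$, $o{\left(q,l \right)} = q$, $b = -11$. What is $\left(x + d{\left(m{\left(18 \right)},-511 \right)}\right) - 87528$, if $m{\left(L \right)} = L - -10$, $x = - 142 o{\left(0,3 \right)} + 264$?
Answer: $-87196$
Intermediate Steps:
$x = 264$ ($x = \left(-142\right) 0 + 264 = 0 + 264 = 264$)
$m{\left(L \right)} = 10 + L$ ($m{\left(L \right)} = L + 10 = 10 + L$)
$d{\left(M,U \right)} = -44 + 4 M$ ($d{\left(M,U \right)} = 4 \left(M - 11\right) = 4 \left(-11 + M\right) = -44 + 4 M$)
$\left(x + d{\left(m{\left(18 \right)},-511 \right)}\right) - 87528 = \left(264 - \left(44 - 4 \left(10 + 18\right)\right)\right) - 87528 = \left(264 + \left(-44 + 4 \cdot 28\right)\right) - 87528 = \left(264 + \left(-44 + 112\right)\right) - 87528 = \left(264 + 68\right) - 87528 = 332 - 87528 = -87196$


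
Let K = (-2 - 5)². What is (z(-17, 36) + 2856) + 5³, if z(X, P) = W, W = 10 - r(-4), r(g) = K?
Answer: 2942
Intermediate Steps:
K = 49 (K = (-7)² = 49)
r(g) = 49
W = -39 (W = 10 - 1*49 = 10 - 49 = -39)
z(X, P) = -39
(z(-17, 36) + 2856) + 5³ = (-39 + 2856) + 5³ = 2817 + 125 = 2942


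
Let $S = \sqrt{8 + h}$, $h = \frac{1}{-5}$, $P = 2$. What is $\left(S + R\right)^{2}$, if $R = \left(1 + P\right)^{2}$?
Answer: $\frac{\left(45 + \sqrt{195}\right)^{2}}{25} \approx 139.07$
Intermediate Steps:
$h = - \frac{1}{5} \approx -0.2$
$S = \frac{\sqrt{195}}{5}$ ($S = \sqrt{8 - \frac{1}{5}} = \sqrt{\frac{39}{5}} = \frac{\sqrt{195}}{5} \approx 2.7928$)
$R = 9$ ($R = \left(1 + 2\right)^{2} = 3^{2} = 9$)
$\left(S + R\right)^{2} = \left(\frac{\sqrt{195}}{5} + 9\right)^{2} = \left(9 + \frac{\sqrt{195}}{5}\right)^{2}$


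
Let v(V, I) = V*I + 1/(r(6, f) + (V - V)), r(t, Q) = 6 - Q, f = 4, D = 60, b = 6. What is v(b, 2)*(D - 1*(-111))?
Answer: 4275/2 ≈ 2137.5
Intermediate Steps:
v(V, I) = ½ + I*V (v(V, I) = V*I + 1/((6 - 1*4) + (V - V)) = I*V + 1/((6 - 4) + 0) = I*V + 1/(2 + 0) = I*V + 1/2 = I*V + ½ = ½ + I*V)
v(b, 2)*(D - 1*(-111)) = (½ + 2*6)*(60 - 1*(-111)) = (½ + 12)*(60 + 111) = (25/2)*171 = 4275/2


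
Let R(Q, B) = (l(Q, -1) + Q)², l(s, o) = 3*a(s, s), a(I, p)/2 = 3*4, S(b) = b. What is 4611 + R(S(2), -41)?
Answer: 10087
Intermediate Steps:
a(I, p) = 24 (a(I, p) = 2*(3*4) = 2*12 = 24)
l(s, o) = 72 (l(s, o) = 3*24 = 72)
R(Q, B) = (72 + Q)²
4611 + R(S(2), -41) = 4611 + (72 + 2)² = 4611 + 74² = 4611 + 5476 = 10087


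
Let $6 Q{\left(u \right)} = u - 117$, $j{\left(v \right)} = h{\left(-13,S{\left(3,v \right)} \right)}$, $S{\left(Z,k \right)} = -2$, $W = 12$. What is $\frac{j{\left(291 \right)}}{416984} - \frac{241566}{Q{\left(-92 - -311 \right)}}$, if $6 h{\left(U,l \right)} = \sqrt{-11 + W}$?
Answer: $- \frac{604374941647}{42532368} \approx -14210.0$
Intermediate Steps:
$h{\left(U,l \right)} = \frac{1}{6}$ ($h{\left(U,l \right)} = \frac{\sqrt{-11 + 12}}{6} = \frac{\sqrt{1}}{6} = \frac{1}{6} \cdot 1 = \frac{1}{6}$)
$j{\left(v \right)} = \frac{1}{6}$
$Q{\left(u \right)} = - \frac{39}{2} + \frac{u}{6}$ ($Q{\left(u \right)} = \frac{u - 117}{6} = \frac{-117 + u}{6} = - \frac{39}{2} + \frac{u}{6}$)
$\frac{j{\left(291 \right)}}{416984} - \frac{241566}{Q{\left(-92 - -311 \right)}} = \frac{1}{6 \cdot 416984} - \frac{241566}{- \frac{39}{2} + \frac{-92 - -311}{6}} = \frac{1}{6} \cdot \frac{1}{416984} - \frac{241566}{- \frac{39}{2} + \frac{-92 + 311}{6}} = \frac{1}{2501904} - \frac{241566}{- \frac{39}{2} + \frac{1}{6} \cdot 219} = \frac{1}{2501904} - \frac{241566}{- \frac{39}{2} + \frac{73}{2}} = \frac{1}{2501904} - \frac{241566}{17} = - \frac{604374941647}{42532368}$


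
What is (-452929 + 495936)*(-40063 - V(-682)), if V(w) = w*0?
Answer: -1722989441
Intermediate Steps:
V(w) = 0
(-452929 + 495936)*(-40063 - V(-682)) = (-452929 + 495936)*(-40063 - 1*0) = 43007*(-40063 + 0) = 43007*(-40063) = -1722989441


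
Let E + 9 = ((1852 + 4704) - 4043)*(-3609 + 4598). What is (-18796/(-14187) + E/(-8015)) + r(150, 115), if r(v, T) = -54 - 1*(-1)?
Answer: -41135548801/113708805 ≈ -361.76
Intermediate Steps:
E = 2485348 (E = -9 + ((1852 + 4704) - 4043)*(-3609 + 4598) = -9 + (6556 - 4043)*989 = -9 + 2513*989 = -9 + 2485357 = 2485348)
r(v, T) = -53 (r(v, T) = -54 + 1 = -53)
(-18796/(-14187) + E/(-8015)) + r(150, 115) = (-18796/(-14187) + 2485348/(-8015)) - 53 = (-18796*(-1/14187) + 2485348*(-1/8015)) - 53 = (18796/14187 - 2485348/8015) - 53 = -35108982136/113708805 - 53 = -41135548801/113708805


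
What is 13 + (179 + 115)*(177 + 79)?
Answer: 75277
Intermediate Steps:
13 + (179 + 115)*(177 + 79) = 13 + 294*256 = 13 + 75264 = 75277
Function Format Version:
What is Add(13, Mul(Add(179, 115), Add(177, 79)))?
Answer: 75277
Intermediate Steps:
Add(13, Mul(Add(179, 115), Add(177, 79))) = Add(13, Mul(294, 256)) = Add(13, 75264) = 75277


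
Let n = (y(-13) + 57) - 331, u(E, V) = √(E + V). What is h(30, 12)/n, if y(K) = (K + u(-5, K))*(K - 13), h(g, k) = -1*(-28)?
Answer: 224/2033 + 273*I*√2/2033 ≈ 0.11018 + 0.18991*I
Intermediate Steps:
h(g, k) = 28
y(K) = (-13 + K)*(K + √(-5 + K)) (y(K) = (K + √(-5 + K))*(K - 13) = (K + √(-5 + K))*(-13 + K) = (-13 + K)*(K + √(-5 + K)))
n = 64 - 78*I*√2 (n = (((-13)² - 13*(-13) - 13*√(-5 - 13) - 13*√(-5 - 13)) + 57) - 331 = ((169 + 169 - 39*I*√2 - 39*I*√2) + 57) - 331 = ((338 - 78*I*√2) + 57) - 331 = (395 - 78*I*√2) - 331 = 64 - 78*I*√2 ≈ 64.0 - 110.31*I)
h(30, 12)/n = 28/(64 - 78*I*√2)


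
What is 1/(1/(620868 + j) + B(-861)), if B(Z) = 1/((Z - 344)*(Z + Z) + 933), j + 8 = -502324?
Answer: 27341553272/243831 ≈ 1.1213e+5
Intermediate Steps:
j = -502332 (j = -8 - 502324 = -502332)
B(Z) = 1/(933 + 2*Z*(-344 + Z)) (B(Z) = 1/((-344 + Z)*(2*Z) + 933) = 1/(2*Z*(-344 + Z) + 933) = 1/(933 + 2*Z*(-344 + Z)))
1/(1/(620868 + j) + B(-861)) = 1/(1/(620868 - 502332) + 1/(933 - 688*(-861) + 2*(-861)²)) = 1/(1/118536 + 1/(933 + 592368 + 2*741321)) = 1/(1/118536 + 1/(933 + 592368 + 1482642)) = 1/(1/118536 + 1/2075943) = 1/(243831/27341553272) = 27341553272/243831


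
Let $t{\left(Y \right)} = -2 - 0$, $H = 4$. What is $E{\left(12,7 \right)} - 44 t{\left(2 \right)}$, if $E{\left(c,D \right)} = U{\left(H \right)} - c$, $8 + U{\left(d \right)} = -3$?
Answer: $65$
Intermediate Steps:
$U{\left(d \right)} = -11$ ($U{\left(d \right)} = -8 - 3 = -11$)
$E{\left(c,D \right)} = -11 - c$
$t{\left(Y \right)} = -2$ ($t{\left(Y \right)} = -2 + 0 = -2$)
$E{\left(12,7 \right)} - 44 t{\left(2 \right)} = \left(-11 - 12\right) - -88 = \left(-11 - 12\right) + 88 = -23 + 88 = 65$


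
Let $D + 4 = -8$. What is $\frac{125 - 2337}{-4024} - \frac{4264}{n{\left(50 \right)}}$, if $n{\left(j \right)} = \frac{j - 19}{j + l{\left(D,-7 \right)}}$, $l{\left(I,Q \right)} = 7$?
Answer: $- \frac{244489145}{31186} \approx -7839.7$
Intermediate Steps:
$D = -12$ ($D = -4 - 8 = -12$)
$n{\left(j \right)} = \frac{-19 + j}{7 + j}$ ($n{\left(j \right)} = \frac{j - 19}{j + 7} = \frac{-19 + j}{7 + j}$)
$\frac{125 - 2337}{-4024} - \frac{4264}{n{\left(50 \right)}} = \frac{125 - 2337}{-4024} - \frac{4264}{\frac{1}{7 + 50} \left(-19 + 50\right)} = \left(125 - 2337\right) \left(- \frac{1}{4024}\right) - \frac{4264}{\frac{1}{57} \cdot 31} = \left(-2212\right) \left(- \frac{1}{4024}\right) - \frac{4264}{\frac{1}{57} \cdot 31} = \frac{553}{1006} - \frac{4264}{\frac{31}{57}} = \frac{553}{1006} - \frac{243048}{31} = - \frac{244489145}{31186}$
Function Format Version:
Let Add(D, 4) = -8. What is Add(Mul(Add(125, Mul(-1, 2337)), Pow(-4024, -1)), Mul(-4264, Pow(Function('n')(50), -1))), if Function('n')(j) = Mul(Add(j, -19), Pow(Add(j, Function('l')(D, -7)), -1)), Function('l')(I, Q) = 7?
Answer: Rational(-244489145, 31186) ≈ -7839.7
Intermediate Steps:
D = -12 (D = Add(-4, -8) = -12)
Function('n')(j) = Mul(Pow(Add(7, j), -1), Add(-19, j)) (Function('n')(j) = Mul(Add(j, -19), Pow(Add(j, 7), -1)) = Mul(Add(-19, j), Pow(Add(7, j), -1)) = Mul(Pow(Add(7, j), -1), Add(-19, j)))
Add(Mul(Add(125, Mul(-1, 2337)), Pow(-4024, -1)), Mul(-4264, Pow(Function('n')(50), -1))) = Add(Mul(Add(125, Mul(-1, 2337)), Pow(-4024, -1)), Mul(-4264, Pow(Mul(Pow(Add(7, 50), -1), Add(-19, 50)), -1))) = Add(Mul(Add(125, -2337), Rational(-1, 4024)), Mul(-4264, Pow(Mul(Pow(57, -1), 31), -1))) = Add(Mul(-2212, Rational(-1, 4024)), Mul(-4264, Pow(Mul(Rational(1, 57), 31), -1))) = Add(Rational(553, 1006), Mul(-4264, Pow(Rational(31, 57), -1))) = Add(Rational(553, 1006), Mul(-4264, Rational(57, 31))) = Add(Rational(553, 1006), Rational(-243048, 31)) = Rational(-244489145, 31186)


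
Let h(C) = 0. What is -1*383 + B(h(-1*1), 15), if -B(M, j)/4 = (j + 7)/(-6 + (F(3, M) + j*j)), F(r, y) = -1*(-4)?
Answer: -85497/223 ≈ -383.39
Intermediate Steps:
F(r, y) = 4
B(M, j) = -4*(7 + j)/(-2 + j²) (B(M, j) = -4*(j + 7)/(-6 + (4 + j*j)) = -4*(7 + j)/(-6 + (4 + j²)) = -4*(7 + j)/(-2 + j²))
-1*383 + B(h(-1*1), 15) = -1*383 + 4*(-7 - 1*15)/(-2 + 15²) = -383 + 4*(-7 - 15)/(-2 + 225) = -383 + 4*(-22)/223 = -383 + 4*(1/223)*(-22) = -383 - 88/223 = -85497/223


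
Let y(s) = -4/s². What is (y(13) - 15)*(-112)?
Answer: 284368/169 ≈ 1682.7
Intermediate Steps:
y(s) = -4/s²
(y(13) - 15)*(-112) = (-4/13² - 15)*(-112) = (-4*1/169 - 15)*(-112) = (-4/169 - 15)*(-112) = -2539/169*(-112) = 284368/169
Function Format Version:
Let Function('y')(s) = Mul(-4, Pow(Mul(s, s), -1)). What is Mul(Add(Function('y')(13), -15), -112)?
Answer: Rational(284368, 169) ≈ 1682.7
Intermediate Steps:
Function('y')(s) = Mul(-4, Pow(s, -2)) (Function('y')(s) = Mul(-4, Pow(Pow(s, 2), -1)) = Mul(-4, Pow(s, -2)))
Mul(Add(Function('y')(13), -15), -112) = Mul(Add(Mul(-4, Pow(13, -2)), -15), -112) = Mul(Add(Mul(-4, Rational(1, 169)), -15), -112) = Mul(Add(Rational(-4, 169), -15), -112) = Mul(Rational(-2539, 169), -112) = Rational(284368, 169)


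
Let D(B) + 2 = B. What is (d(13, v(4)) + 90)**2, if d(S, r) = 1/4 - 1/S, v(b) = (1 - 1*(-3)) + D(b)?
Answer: 21986721/2704 ≈ 8131.2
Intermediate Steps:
D(B) = -2 + B
v(b) = 2 + b (v(b) = (1 - 1*(-3)) + (-2 + b) = (1 + 3) + (-2 + b) = 4 + (-2 + b) = 2 + b)
d(S, r) = 1/4 - 1/S (d(S, r) = 1*(1/4) - 1/S = 1/4 - 1/S)
(d(13, v(4)) + 90)**2 = ((1/4)*(-4 + 13)/13 + 90)**2 = ((1/4)*(1/13)*9 + 90)**2 = (9/52 + 90)**2 = (4689/52)**2 = 21986721/2704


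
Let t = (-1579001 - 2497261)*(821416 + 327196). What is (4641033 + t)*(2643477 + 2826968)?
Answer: -25612835783260423395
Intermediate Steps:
t = -4682043448344 (t = -4076262*1148612 = -4682043448344)
(4641033 + t)*(2643477 + 2826968) = (4641033 - 4682043448344)*(2643477 + 2826968) = -4682038807311*5470445 = -25612835783260423395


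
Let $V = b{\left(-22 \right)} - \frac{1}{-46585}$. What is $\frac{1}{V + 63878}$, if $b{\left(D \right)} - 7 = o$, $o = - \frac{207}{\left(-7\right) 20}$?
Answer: $\frac{186340}{11904606421} \approx 1.5653 \cdot 10^{-5}$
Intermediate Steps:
$o = \frac{207}{140}$ ($o = - \frac{207}{-140} = \left(-207\right) \left(- \frac{1}{140}\right) = \frac{207}{140} \approx 1.4786$)
$b{\left(D \right)} = \frac{1187}{140}$ ($b{\left(D \right)} = 7 + \frac{207}{140} = \frac{1187}{140}$)
$V = \frac{1579901}{186340}$ ($V = \frac{1187}{140} - \frac{1}{-46585} = \frac{1187}{140} - - \frac{1}{46585} = \frac{1187}{140} + \frac{1}{46585} = \frac{1579901}{186340} \approx 8.4786$)
$\frac{1}{V + 63878} = \frac{1}{\frac{1579901}{186340} + 63878} = \frac{1}{\frac{11904606421}{186340}} = \frac{186340}{11904606421}$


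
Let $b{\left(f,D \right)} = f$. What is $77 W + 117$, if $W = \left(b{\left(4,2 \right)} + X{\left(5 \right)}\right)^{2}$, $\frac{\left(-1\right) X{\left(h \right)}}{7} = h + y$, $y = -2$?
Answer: $22370$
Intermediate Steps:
$X{\left(h \right)} = 14 - 7 h$ ($X{\left(h \right)} = - 7 \left(h - 2\right) = - 7 \left(-2 + h\right) = 14 - 7 h$)
$W = 289$ ($W = \left(4 + \left(14 - 35\right)\right)^{2} = \left(4 - 21\right)^{2} = \left(-17\right)^{2} = 289$)
$77 W + 117 = 77 \cdot 289 + 117 = 22253 + 117 = 22370$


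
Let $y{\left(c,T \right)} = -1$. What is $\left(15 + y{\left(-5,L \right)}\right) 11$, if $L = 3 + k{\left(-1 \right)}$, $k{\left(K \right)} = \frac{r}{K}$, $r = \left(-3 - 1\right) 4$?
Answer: $154$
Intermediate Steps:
$r = -16$ ($r = \left(-4\right) 4 = -16$)
$k{\left(K \right)} = - \frac{16}{K}$
$L = 19$ ($L = 3 - \frac{16}{-1} = 3 - -16 = 3 + 16 = 19$)
$\left(15 + y{\left(-5,L \right)}\right) 11 = \left(15 - 1\right) 11 = 14 \cdot 11 = 154$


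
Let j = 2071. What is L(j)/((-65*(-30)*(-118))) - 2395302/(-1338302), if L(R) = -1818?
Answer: 6590381229/3665991550 ≈ 1.7977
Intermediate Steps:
L(j)/((-65*(-30)*(-118))) - 2395302/(-1338302) = -1818/(-65*(-30)*(-118)) - 2395302/(-1338302) = -1818/(1950*(-118)) - 2395302*(-1/1338302) = -1818/(-230100) + 171093/95593 = -1818*(-1/230100) + 171093/95593 = 303/38350 + 171093/95593 = 6590381229/3665991550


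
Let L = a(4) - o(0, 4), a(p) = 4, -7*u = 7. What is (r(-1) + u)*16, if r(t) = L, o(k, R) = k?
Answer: 48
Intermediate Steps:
u = -1 (u = -⅐*7 = -1)
L = 4 (L = 4 - 1*0 = 4 + 0 = 4)
r(t) = 4
(r(-1) + u)*16 = (4 - 1)*16 = 3*16 = 48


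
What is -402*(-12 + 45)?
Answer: -13266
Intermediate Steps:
-402*(-12 + 45) = -402*33 = -13266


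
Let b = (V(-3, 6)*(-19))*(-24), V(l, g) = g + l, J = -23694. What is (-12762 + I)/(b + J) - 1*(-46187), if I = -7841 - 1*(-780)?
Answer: 1031190785/22326 ≈ 46188.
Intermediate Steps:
I = -7061 (I = -7841 + 780 = -7061)
b = 1368 (b = ((6 - 3)*(-19))*(-24) = (3*(-19))*(-24) = -57*(-24) = 1368)
(-12762 + I)/(b + J) - 1*(-46187) = (-12762 - 7061)/(1368 - 23694) - 1*(-46187) = -19823/(-22326) + 46187 = -19823*(-1/22326) + 46187 = 19823/22326 + 46187 = 1031190785/22326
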